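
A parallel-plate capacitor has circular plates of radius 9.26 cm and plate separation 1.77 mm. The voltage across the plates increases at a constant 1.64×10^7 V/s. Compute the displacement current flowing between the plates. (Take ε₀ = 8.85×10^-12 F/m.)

2.21×10^-3 A

The displacement current equals the charging current C dV/dt. With C = ε₀A/d = (8.85×10^-12)(0.02694)/(1.77×10^-3) = 1.347×10^-10 F, I_d = (1.347×10^-10)(1.64×10^7) = 2.21×10^-3 A.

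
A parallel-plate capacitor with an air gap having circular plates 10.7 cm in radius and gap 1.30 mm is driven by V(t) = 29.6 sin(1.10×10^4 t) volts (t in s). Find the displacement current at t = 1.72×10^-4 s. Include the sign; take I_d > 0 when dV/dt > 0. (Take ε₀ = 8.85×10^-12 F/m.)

C = ε₀A/d = (8.85×10^-12)(0.03597)/(1.30×10^-3) = 2.449×10^-10 F. dV/dt = V₀ω·cos(ωt); at ωt = 1.892 rad this factor is -0.3157.
I_d = C dV/dt = (2.449×10^-10)(29.6)(1.10×10^4)(-0.3157) = -2.52×10^-5 A.

-2.52×10^-5 A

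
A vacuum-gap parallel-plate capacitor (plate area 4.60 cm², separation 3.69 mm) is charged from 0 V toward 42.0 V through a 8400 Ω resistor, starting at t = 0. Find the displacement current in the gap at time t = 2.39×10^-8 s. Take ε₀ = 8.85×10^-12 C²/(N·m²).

3.79×10^-4 A

C = ε₀A/d = (8.85×10^-12)(4.60×10^-4)/(3.69×10^-3) = 1.103×10^-12 F, so τ = RC = 9.265×10^-9 s.
The conduction current is I(t) = (V₀/R) e^(−t/τ), and the displacement current between the plates equals it.
t/τ = 2.580; I_d = (42.0/8400) · e^(−2.580) = (5.000×10^-3)(0.07577) = 3.79×10^-4 A.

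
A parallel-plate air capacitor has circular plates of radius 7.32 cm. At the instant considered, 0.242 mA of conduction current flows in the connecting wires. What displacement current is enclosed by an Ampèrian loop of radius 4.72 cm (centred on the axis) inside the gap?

No conduction current crosses the gap, so I_d there equals the 2.42×10^-4 A in the leads.
Through an area πr² the displacement current is I_d·(πr²/πR²) = I_d (r/R)² = 1.01×10^-4 A.

1.01×10^-4 A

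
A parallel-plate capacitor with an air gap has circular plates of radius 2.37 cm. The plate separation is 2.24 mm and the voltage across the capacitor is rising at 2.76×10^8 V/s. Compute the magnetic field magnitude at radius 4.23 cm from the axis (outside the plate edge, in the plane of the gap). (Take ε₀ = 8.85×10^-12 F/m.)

9.10×10^-9 T

dE/dt = (dV/dt)/d = 1.232×10^11 V/(m·s); I_d = ε₀(πR²)(dE/dt) = (8.85×10^-12)(1.765×10^-3)(1.232×10^11) = 1.924×10^-3 A.
Outside the plates the loop encloses all of I_d, so B·2πr = μ₀ I_d and B = 9.10×10^-9 T.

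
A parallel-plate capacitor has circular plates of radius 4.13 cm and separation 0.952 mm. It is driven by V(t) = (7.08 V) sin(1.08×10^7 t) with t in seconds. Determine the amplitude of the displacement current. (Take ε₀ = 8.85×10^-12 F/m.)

(dE/dt)_max = V₀ω/d = 8.032×10^10 V/(m·s); ω = 1.08×10^7 rad/s.
I_d,max = ε₀ A (dE/dt)_max = (8.85×10^-12)(5.359×10^-3)(8.032×10^10) = 3.81×10^-3 A.

3.81×10^-3 A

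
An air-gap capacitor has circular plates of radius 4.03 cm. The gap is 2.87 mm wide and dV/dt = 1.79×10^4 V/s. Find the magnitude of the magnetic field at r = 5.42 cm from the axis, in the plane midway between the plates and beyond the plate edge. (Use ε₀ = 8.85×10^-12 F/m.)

1.04×10^-12 T

With E = V/d, dE/dt = 6.237×10^6 V/(m·s) and πR² = 5.102×10^-3 m², giving I_d = ε₀ πR² dE/dt = 2.816×10^-7 A.
With r > R the enclosed displacement current is the full I_d; B = μ₀ I_d / (2πr) = 1.04×10^-12 T.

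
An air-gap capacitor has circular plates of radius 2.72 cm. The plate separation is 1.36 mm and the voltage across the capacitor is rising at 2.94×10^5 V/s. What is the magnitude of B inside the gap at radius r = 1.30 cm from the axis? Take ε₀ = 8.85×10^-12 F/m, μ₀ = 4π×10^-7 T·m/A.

With E = V/d, dE/dt = 2.162×10^8 V/(m·s) and πR² = 2.324×10^-3 m², giving I_d = ε₀ πR² dE/dt = 4.447×10^-6 A.
For r < R the Ampère–Maxwell law gives B(2πr) = μ₀ I_d (r²/R²), so B = μ₀ I_d r/(2πR²) = (4π×10^-7)(4.447×10^-6)(0.0130)/(2π·0.0272²) = 1.56×10^-11 T.

1.56×10^-11 T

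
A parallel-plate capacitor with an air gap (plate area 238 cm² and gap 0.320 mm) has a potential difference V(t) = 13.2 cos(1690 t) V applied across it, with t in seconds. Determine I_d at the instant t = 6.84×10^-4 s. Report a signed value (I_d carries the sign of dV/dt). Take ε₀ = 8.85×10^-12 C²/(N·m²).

-1.34×10^-5 A

dV/dt = (13.2)(1690)·−sin(1.15596) = -2.042×10^4 V/s.
I_d = C dV/dt with C = ε₀A/d = (8.85×10^-12)(0.0238)/(3.20×10^-4) = 6.582×10^-10 F, so I_d = (6.582×10^-10)(-2.042×10^4) = -1.34×10^-5 A.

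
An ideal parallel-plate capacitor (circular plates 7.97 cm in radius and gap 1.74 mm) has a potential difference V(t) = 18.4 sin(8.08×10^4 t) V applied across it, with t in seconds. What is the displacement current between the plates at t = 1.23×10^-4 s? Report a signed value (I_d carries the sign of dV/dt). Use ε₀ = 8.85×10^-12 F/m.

dV/dt = (18.4)(8.08×10^4)·cos(9.9384) = -1.295×10^6 V/s.
I_d = C dV/dt with C = ε₀A/d = (8.85×10^-12)(0.01996)/(1.74×10^-3) = 1.015×10^-10 F, so I_d = (1.015×10^-10)(-1.295×10^6) = -1.31×10^-4 A.

-1.31×10^-4 A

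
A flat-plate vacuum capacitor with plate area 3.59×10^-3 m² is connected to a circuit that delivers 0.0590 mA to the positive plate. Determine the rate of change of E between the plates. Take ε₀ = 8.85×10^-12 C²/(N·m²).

1.86×10^9 V/(m·s)

The displacement current between the plates equals the conduction current, I_d = 0.0590 mA.
Then dE/dt = I_d/(ε₀A) = 1.86×10^9 V/(m·s).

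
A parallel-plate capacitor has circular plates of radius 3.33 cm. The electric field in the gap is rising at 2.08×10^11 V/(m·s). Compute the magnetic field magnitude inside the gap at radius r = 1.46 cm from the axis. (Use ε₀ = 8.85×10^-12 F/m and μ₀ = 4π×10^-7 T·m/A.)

Total displacement current: I_d = ε₀(πR²)(dE/dt) = (8.85×10^-12)(3.484×10^-3)(2.08×10^11) = 6.413×10^-3 A.
∮B·dl = μ₀ I_d,enc with I_d,enc = I_d r²/R² = 1.233×10^-3 A; so B = μ₀ I_d,enc/(2πr) = 1.69×10^-8 T.

1.69×10^-8 T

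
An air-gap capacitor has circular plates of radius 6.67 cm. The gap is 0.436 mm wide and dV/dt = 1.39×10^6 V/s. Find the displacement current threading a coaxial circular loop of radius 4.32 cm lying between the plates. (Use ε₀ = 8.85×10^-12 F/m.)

1.65×10^-4 A

With E = V/d, dE/dt = 3.188×10^9 V/(m·s) and πR² = 0.01398 m², giving I_d = ε₀ πR² dE/dt = 3.944×10^-4 A.
Since J_d is uniform, the enclosed fraction is (r/R)² = 0.4195, giving I_d,enc = 1.65×10^-4 A.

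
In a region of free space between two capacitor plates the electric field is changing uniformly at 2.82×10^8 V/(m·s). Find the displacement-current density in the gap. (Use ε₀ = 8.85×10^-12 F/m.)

The displacement-current density is ε₀ ∂E/∂t = (8.85×10^-12)(2.82×10^8) = 2.50×10^-3 A/m².

2.50×10^-3 A/m²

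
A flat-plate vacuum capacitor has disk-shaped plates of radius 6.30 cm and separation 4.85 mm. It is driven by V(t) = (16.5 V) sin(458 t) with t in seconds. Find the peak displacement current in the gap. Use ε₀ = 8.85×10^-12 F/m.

The displacement current equals the conduction current C dV/dt, which peaks at C V₀ ω.
With C = ε₀A/d = (8.85×10^-12)(0.01247)/(4.85×10^-3) = 2.275×10^-11 F and ω = 458 rad/s, I_d,max = (2.275×10^-11)(16.5)(458) = 1.72×10^-7 A.

1.72×10^-7 A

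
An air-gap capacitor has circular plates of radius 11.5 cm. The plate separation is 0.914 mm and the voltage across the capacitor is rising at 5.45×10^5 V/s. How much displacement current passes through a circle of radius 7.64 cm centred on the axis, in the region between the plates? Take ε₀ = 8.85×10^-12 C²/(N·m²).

With E = V/d, dE/dt = 5.963×10^8 V/(m·s) and πR² = 0.04155 m², giving I_d = ε₀ πR² dE/dt = 2.193×10^-4 A.
Since J_d is uniform, the enclosed fraction is (r/R)² = 0.4414, giving I_d,enc = 9.68×10^-5 A.

9.68×10^-5 A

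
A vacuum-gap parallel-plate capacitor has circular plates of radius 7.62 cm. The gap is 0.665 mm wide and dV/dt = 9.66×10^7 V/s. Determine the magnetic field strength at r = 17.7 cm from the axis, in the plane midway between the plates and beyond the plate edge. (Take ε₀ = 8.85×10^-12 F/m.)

dE/dt = (dV/dt)/d = 1.453×10^11 V/(m·s); I_d = ε₀(πR²)(dE/dt) = (8.85×10^-12)(0.01824)(1.453×10^11) = 0.02345 A.
Outside the plates the loop encloses all of I_d, so B·2πr = μ₀ I_d and B = 2.65×10^-8 T.

2.65×10^-8 T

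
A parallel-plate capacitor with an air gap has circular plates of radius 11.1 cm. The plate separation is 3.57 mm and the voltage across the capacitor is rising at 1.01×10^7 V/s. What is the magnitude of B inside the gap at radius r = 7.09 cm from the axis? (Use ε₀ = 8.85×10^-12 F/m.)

With E = V/d, dE/dt = 2.829×10^9 V/(m·s) and πR² = 0.03871 m², giving I_d = ε₀ πR² dE/dt = 9.692×10^-4 A.
An Ampèrian loop of radius r encloses a fraction (r/R)² of I_d. Then B·2πr = μ₀ I_d (r/R)², giving B = μ₀ I_d r/(2πR²) = 1.12×10^-9 T.

1.12×10^-9 T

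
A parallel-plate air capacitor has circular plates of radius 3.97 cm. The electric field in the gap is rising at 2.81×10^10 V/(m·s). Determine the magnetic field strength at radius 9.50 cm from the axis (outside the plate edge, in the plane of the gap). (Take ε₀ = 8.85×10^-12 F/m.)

Total displacement current: I_d = ε₀(πR²)(dE/dt) = (8.85×10^-12)(4.951×10^-3)(2.81×10^10) = 1.231×10^-3 A.
With r > R the enclosed displacement current is the full I_d; B = μ₀ I_d / (2πr) = 2.59×10^-9 T.

2.59×10^-9 T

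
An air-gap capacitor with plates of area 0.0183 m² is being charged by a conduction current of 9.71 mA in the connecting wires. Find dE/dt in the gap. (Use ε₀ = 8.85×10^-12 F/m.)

By continuity, I_d in the gap equals the 9.71 mA flowing in the wire.
Then dE/dt = I_d/(ε₀A) = 6.00×10^10 V/(m·s).

6.00×10^10 V/(m·s)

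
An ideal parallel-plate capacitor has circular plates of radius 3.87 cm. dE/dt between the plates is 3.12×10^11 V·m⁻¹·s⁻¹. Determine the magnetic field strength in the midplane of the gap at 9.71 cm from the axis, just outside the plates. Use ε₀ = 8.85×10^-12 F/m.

2.68×10^-8 T

Total displacement current: I_d = ε₀(πR²)(dE/dt) = (8.85×10^-12)(4.705×10^-3)(3.12×10^11) = 0.01299 A.
Outside the plates the loop encloses all of I_d, so B·2πr = μ₀ I_d and B = 2.68×10^-8 T.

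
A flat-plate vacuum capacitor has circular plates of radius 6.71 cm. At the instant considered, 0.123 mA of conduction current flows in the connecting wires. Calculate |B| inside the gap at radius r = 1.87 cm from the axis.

1.02×10^-10 T

Between the plates the displacement current equals the wire current: I_d = 0.123 mA = 1.23×10^-4 A.
∮B·dl = μ₀ I_d,enc with I_d,enc = I_d r²/R² = 9.553×10^-6 A; so B = μ₀ I_d,enc/(2πr) = 1.02×10^-10 T.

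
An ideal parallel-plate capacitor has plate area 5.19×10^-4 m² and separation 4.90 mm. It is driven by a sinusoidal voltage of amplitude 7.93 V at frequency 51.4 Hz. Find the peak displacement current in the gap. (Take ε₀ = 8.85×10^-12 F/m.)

The displacement current equals the conduction current C dV/dt, which peaks at C V₀ ω.
With C = ε₀A/d = (8.85×10^-12)(5.19×10^-4)/(4.90×10^-3) = 9.374×10^-13 F and ω = 2πf = 323.0 rad/s, I_d,max = (9.374×10^-13)(7.93)(323.0) = 2.40×10^-9 A.

2.40×10^-9 A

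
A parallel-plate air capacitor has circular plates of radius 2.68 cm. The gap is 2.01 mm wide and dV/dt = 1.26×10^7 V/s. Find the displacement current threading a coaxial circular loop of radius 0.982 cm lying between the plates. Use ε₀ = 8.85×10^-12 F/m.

I_d = C dV/dt with C = ε₀πR²/d = 9.933×10^-12 F, so I_d = (9.933×10^-12)(1.26×10^7) = 1.252×10^-4 A.
Since J_d is uniform, the enclosed fraction is (r/R)² = 0.1343, giving I_d,enc = 1.68×10^-5 A.

1.68×10^-5 A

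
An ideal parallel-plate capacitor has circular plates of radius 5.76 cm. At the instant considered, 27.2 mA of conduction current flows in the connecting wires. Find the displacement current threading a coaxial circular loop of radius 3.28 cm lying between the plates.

Between the plates the displacement current equals the wire current: I_d = 27.2 mA = 0.0272 A.
Since J_d is uniform, the enclosed fraction is (r/R)² = 0.3243, giving I_d,enc = 8.82×10^-3 A.

8.82×10^-3 A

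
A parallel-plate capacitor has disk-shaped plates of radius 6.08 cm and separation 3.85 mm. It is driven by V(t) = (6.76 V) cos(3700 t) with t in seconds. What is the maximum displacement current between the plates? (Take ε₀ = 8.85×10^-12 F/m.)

The displacement current equals the conduction current C dV/dt, which peaks at C V₀ ω.
With C = ε₀A/d = (8.85×10^-12)(0.01161)/(3.85×10^-3) = 2.669×10^-11 F and ω = 3700 rad/s, I_d,max = (2.669×10^-11)(6.76)(3700) = 6.68×10^-7 A.

6.68×10^-7 A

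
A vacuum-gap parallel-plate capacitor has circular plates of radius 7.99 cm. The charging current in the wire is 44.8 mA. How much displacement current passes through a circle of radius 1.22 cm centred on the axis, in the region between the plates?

1.04×10^-3 A

Between the plates the displacement current equals the wire current: I_d = 44.8 mA = 0.0448 A.
Through an area πr² the displacement current is I_d·(πr²/πR²) = I_d (r/R)² = 1.04×10^-3 A.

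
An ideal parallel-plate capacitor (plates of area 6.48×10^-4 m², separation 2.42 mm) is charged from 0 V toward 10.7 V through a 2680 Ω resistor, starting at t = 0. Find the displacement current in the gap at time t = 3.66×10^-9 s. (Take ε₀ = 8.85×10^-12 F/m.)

C = ε₀A/d = (8.85×10^-12)(6.48×10^-4)/(2.42×10^-3) = 2.370×10^-12 F, so τ = RC = 6.352×10^-9 s.
The conduction current is I(t) = (V₀/R) e^(−t/τ), and the displacement current between the plates equals it.
t/τ = 0.5762; I_d = (10.7/2680) · e^(−0.5762) = (3.993×10^-3)(0.5620) = 2.24×10^-3 A.

2.24×10^-3 A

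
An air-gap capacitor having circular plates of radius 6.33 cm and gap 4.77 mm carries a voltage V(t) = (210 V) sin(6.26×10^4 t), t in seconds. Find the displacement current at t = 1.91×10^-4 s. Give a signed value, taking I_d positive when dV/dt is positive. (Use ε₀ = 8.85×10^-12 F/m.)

2.52×10^-4 A

C = ε₀A/d = (8.85×10^-12)(0.01259)/(4.77×10^-3) = 2.336×10^-11 F. dV/dt = V₀ω·cos(ωt); at ωt = 11.9566 rad this factor is 0.8198.
I_d = C dV/dt = (2.336×10^-11)(210)(6.26×10^4)(0.8198) = 2.52×10^-4 A.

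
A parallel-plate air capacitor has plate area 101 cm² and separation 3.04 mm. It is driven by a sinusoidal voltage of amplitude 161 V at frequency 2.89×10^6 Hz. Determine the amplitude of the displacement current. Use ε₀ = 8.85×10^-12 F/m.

C = ε₀A/d = (8.85×10^-12)(0.0101)/(3.04×10^-3) = 2.940×10^-11 F; ω = 2πf = 1.816×10^7 rad/s.
I_d = C dV/dt, so |I_d|_max = C V₀ ω = (2.940×10^-11)(161)(1.816×10^7) = 0.0860 A.

0.0860 A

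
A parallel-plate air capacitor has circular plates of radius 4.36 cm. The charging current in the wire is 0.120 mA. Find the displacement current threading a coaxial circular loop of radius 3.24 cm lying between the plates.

6.63×10^-5 A

By continuity the displacement current in the gap matches the conduction current: I_d = 1.20×10^-4 A.
Since J_d is uniform, the enclosed fraction is (r/R)² = 0.5522, giving I_d,enc = 6.63×10^-5 A.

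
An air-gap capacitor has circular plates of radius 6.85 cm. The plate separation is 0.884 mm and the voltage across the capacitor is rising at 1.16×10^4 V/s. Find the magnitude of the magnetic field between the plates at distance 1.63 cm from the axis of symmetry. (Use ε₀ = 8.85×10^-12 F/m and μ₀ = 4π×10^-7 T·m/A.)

I_d = C dV/dt with C = ε₀πR²/d = 1.476×10^-10 F, so I_d = (1.476×10^-10)(1.16×10^4) = 1.712×10^-6 A.
An Ampèrian loop of radius r encloses a fraction (r/R)² of I_d. Then B·2πr = μ₀ I_d (r/R)², giving B = μ₀ I_d r/(2πR²) = 1.19×10^-12 T.

1.19×10^-12 T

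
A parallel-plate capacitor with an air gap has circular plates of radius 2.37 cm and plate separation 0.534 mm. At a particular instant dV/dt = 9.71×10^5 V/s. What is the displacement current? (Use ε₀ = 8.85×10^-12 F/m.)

2.84×10^-5 A

C = ε₀A/d = (8.85×10^-12)(1.765×10^-3)/(5.34×10^-4) = 2.925×10^-11 F.
I_d = C dV/dt = (2.925×10^-11)(9.71×10^5) = 2.84×10^-5 A.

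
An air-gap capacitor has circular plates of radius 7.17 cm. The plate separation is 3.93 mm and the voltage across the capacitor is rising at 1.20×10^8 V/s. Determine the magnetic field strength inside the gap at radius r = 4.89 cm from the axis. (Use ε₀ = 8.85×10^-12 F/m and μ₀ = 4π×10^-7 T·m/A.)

8.30×10^-9 T

dE/dt = (dV/dt)/d = 3.053×10^10 V/(m·s); I_d = ε₀(πR²)(dE/dt) = (8.85×10^-12)(0.01615)(3.053×10^10) = 4.364×10^-3 A.
For r < R the Ampère–Maxwell law gives B(2πr) = μ₀ I_d (r²/R²), so B = μ₀ I_d r/(2πR²) = (4π×10^-7)(4.364×10^-3)(0.0489)/(2π·0.0717²) = 8.30×10^-9 T.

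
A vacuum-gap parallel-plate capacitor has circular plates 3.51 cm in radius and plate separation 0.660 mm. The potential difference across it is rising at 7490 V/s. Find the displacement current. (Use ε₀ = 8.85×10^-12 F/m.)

The displacement current equals the charging current C dV/dt. With C = ε₀A/d = (8.85×10^-12)(3.870×10^-3)/(6.60×10^-4) = 5.189×10^-11 F, I_d = (5.189×10^-11)(7490) = 3.89×10^-7 A.

3.89×10^-7 A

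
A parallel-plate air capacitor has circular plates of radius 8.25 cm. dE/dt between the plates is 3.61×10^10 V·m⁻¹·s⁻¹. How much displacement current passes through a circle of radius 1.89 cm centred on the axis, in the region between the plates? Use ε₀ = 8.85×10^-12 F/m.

I_d = ε₀ dΦ_E/dt = ε₀ πR² (dE/dt) = (8.85×10^-12)(0.02138)(3.61×10^10) = 6.831×10^-3 A through the full plate area.
Through an area πr² the displacement current is I_d·(πr²/πR²) = I_d (r/R)² = 3.59×10^-4 A.

3.59×10^-4 A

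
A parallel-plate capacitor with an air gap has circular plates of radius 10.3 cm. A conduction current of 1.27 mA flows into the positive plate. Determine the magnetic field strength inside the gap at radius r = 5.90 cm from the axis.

No conduction current crosses the gap, so I_d there equals the 1.27×10^-3 A in the leads.
For r < R the Ampère–Maxwell law gives B(2πr) = μ₀ I_d (r²/R²), so B = μ₀ I_d r/(2πR²) = (4π×10^-7)(1.27×10^-3)(0.0590)/(2π·0.103²) = 1.41×10^-9 T.

1.41×10^-9 T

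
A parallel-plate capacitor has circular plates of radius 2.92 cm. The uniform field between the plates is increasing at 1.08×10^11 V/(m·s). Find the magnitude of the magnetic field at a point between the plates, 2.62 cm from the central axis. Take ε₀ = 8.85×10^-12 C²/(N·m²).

I_d = ε₀ dΦ_E/dt = ε₀ πR² (dE/dt) = (8.85×10^-12)(2.679×10^-3)(1.08×10^11) = 2.561×10^-3 A through the full plate area.
An Ampèrian loop of radius r encloses a fraction (r/R)² of I_d. Then B·2πr = μ₀ I_d (r/R)², giving B = μ₀ I_d r/(2πR²) = 1.57×10^-8 T.

1.57×10^-8 T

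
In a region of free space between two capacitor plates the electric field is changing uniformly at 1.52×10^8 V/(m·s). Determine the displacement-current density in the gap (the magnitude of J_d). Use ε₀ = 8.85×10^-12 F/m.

1.35×10^-3 A/m²

J_d = ε₀ ∂E/∂t, so J_d = 1.35×10^-3 A/m².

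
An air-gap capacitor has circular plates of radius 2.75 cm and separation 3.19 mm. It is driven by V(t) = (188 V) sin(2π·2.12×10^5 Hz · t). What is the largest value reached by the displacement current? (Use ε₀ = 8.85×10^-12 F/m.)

The displacement current equals the conduction current C dV/dt, which peaks at C V₀ ω.
With C = ε₀A/d = (8.85×10^-12)(2.376×10^-3)/(3.19×10^-3) = 6.592×10^-12 F and ω = 2πf = 1.332×10^6 rad/s, I_d,max = (6.592×10^-12)(188)(1.332×10^6) = 1.65×10^-3 A.

1.65×10^-3 A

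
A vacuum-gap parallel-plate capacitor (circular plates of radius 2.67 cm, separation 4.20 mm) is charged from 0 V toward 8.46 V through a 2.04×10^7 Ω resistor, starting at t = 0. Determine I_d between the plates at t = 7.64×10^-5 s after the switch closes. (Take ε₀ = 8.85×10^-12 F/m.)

With C = ε₀A/d = (8.85×10^-12)(2.240×10^-3)/(4.20×10^-3) = 4.720×10^-12 F, the time constant is τ = RC = 9.629×10^-5 s, so t/τ = 0.7934 and e^(−t/τ) = 0.4523.
I_d = I_cond = (V₀/R) e^(−t/τ) = (4.147×10^-7)(0.4523) = 1.88×10^-7 A.

1.88×10^-7 A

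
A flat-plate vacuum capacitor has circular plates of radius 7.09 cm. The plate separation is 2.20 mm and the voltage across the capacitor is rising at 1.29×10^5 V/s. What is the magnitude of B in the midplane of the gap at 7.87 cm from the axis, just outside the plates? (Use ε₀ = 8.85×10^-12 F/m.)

I_d = C dV/dt with C = ε₀πR²/d = 6.352×10^-11 F, so I_d = (6.352×10^-11)(1.29×10^5) = 8.194×10^-6 A.
Outside the plates the loop encloses all of I_d, so B·2πr = μ₀ I_d and B = 2.08×10^-11 T.

2.08×10^-11 T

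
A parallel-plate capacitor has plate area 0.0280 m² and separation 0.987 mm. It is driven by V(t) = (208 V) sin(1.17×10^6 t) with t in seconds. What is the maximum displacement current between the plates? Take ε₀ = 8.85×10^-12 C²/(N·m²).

The displacement current equals the conduction current C dV/dt, which peaks at C V₀ ω.
With C = ε₀A/d = (8.85×10^-12)(0.0280)/(9.87×10^-4) = 2.511×10^-10 F and ω = 1.17×10^6 rad/s, I_d,max = (2.511×10^-10)(208)(1.17×10^6) = 0.0611 A.

0.0611 A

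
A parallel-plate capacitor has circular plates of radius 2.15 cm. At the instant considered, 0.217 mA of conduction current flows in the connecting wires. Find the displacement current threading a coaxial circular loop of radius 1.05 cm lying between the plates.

No conduction current crosses the gap, so I_d there equals the 2.17×10^-4 A in the leads.
The field is uniform, so I_d,enc = I_d (r/R)² = (2.17×10^-4)(1.05/2.15)² = 5.18×10^-5 A.

5.18×10^-5 A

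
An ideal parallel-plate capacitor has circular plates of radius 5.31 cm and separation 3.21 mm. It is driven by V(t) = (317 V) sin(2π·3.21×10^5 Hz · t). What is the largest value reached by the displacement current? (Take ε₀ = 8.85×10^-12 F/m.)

C = ε₀A/d = (8.85×10^-12)(8.858×10^-3)/(3.21×10^-3) = 2.442×10^-11 F; ω = 2πf = 2.017×10^6 rad/s.
I_d = C dV/dt, so |I_d|_max = C V₀ ω = (2.442×10^-11)(317)(2.017×10^6) = 0.0156 A.

0.0156 A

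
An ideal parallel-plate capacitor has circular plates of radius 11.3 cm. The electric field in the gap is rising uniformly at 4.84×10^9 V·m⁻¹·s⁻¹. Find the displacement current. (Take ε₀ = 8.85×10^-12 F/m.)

The displacement current is ε₀ times dΦ_E/dt = ε₀ A dE/dt = (8.85×10^-12)(0.04011)(4.84×10^9) = 1.72×10^-3 A.

1.72×10^-3 A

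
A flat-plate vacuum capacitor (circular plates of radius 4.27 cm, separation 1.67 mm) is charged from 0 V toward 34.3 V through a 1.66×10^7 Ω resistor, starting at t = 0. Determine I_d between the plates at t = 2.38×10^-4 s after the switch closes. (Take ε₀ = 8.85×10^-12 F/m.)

C = ε₀A/d = (8.85×10^-12)(5.728×10^-3)/(1.67×10^-3) = 3.035×10^-11 F, so τ = RC = 5.038×10^-4 s.
The conduction current is I(t) = (V₀/R) e^(−t/τ), and the displacement current between the plates equals it.
t/τ = 0.4724; I_d = (34.3/1.66×10^7) · e^(−0.4724) = (2.066×10^-6)(0.6235) = 1.29×10^-6 A.

1.29×10^-6 A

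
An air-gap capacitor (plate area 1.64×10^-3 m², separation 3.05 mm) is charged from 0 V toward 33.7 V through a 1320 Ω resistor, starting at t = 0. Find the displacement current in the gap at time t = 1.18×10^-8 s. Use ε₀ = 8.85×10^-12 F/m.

C = ε₀A/d = (8.85×10^-12)(1.64×10^-3)/(3.05×10^-3) = 4.759×10^-12 F, so τ = RC = 6.282×10^-9 s.
The conduction current is I(t) = (V₀/R) e^(−t/τ), and the displacement current between the plates equals it.
t/τ = 1.878; I_d = (33.7/1320) · e^(−1.878) = (0.02553)(0.1529) = 3.90×10^-3 A.

3.90×10^-3 A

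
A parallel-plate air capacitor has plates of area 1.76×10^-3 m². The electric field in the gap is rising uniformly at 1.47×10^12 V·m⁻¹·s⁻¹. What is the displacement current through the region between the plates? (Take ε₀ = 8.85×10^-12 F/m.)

0.0229 A

With a uniform field, Φ_E = EA, so I_d = ε₀ A dE/dt = 0.0229 A.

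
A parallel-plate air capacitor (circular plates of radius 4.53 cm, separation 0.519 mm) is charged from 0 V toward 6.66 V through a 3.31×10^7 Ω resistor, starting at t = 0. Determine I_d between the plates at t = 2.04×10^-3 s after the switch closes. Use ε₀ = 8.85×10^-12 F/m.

1.15×10^-7 A

C = ε₀A/d = (8.85×10^-12)(6.447×10^-3)/(5.19×10^-4) = 1.099×10^-10 F and τ = RC = 3.638×10^-3 s. I_d in the gap equals the RC charging current.
I_d(t) = (V₀/R) e^(−t/τ) = 2.012×10^-7 · e^(−0.5607) = 1.15×10^-7 A.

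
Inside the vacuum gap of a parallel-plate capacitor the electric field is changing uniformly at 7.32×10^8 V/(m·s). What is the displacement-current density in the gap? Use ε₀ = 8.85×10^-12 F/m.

6.48×10^-3 A/m²

J_d = ε₀ dE/dt = (8.85×10^-12)(7.32×10^8) = 6.48×10^-3 A/m².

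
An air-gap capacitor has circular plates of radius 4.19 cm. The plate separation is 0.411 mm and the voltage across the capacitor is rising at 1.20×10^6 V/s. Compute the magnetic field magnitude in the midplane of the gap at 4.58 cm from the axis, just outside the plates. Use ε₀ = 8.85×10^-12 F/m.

With E = V/d, dE/dt = 2.920×10^9 V/(m·s) and πR² = 5.515×10^-3 m², giving I_d = ε₀ πR² dE/dt = 1.425×10^-4 A.
With r > R the enclosed displacement current is the full I_d; B = μ₀ I_d / (2πr) = 6.22×10^-10 T.

6.22×10^-10 T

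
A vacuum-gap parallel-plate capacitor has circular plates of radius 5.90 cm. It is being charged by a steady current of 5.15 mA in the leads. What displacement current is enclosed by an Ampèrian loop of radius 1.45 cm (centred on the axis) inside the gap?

3.11×10^-4 A

No conduction current crosses the gap, so I_d there equals the 5.15×10^-3 A in the leads.
The field is uniform, so I_d,enc = I_d (r/R)² = (5.15×10^-3)(1.45/5.90)² = 3.11×10^-4 A.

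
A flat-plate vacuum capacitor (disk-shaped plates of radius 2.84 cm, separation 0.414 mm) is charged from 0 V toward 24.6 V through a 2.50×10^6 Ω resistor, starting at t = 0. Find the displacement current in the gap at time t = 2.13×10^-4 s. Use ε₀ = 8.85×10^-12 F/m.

C = ε₀A/d = (8.85×10^-12)(2.534×10^-3)/(4.14×10^-4) = 5.417×10^-11 F, so τ = RC = 1.354×10^-4 s.
The conduction current is I(t) = (V₀/R) e^(−t/τ), and the displacement current between the plates equals it.
t/τ = 1.573; I_d = (24.6/2.50×10^6) · e^(−1.573) = (9.840×10^-6)(0.2074) = 2.04×10^-6 A.

2.04×10^-6 A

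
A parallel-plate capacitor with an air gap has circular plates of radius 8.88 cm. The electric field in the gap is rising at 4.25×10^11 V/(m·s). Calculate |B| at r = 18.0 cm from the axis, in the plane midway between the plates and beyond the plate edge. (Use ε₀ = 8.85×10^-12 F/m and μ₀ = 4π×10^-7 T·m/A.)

1.04×10^-7 T

I_d = ε₀ dΦ_E/dt = ε₀ πR² (dE/dt) = (8.85×10^-12)(0.02477)(4.25×10^11) = 0.09317 A through the full plate area.
Outside the plates the loop encloses all of I_d, so B·2πr = μ₀ I_d and B = 1.04×10^-7 T.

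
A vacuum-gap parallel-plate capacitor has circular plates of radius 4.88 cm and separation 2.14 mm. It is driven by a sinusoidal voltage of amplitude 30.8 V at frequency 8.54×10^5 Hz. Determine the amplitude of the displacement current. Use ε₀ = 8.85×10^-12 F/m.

5.11×10^-3 A

The displacement current equals the conduction current C dV/dt, which peaks at C V₀ ω.
With C = ε₀A/d = (8.85×10^-12)(7.482×10^-3)/(2.14×10^-3) = 3.094×10^-11 F and ω = 2πf = 5.366×10^6 rad/s, I_d,max = (3.094×10^-11)(30.8)(5.366×10^6) = 5.11×10^-3 A.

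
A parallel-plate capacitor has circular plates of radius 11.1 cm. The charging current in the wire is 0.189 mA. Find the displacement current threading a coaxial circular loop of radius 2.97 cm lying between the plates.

1.35×10^-5 A

By continuity the displacement current in the gap matches the conduction current: I_d = 1.89×10^-4 A.
Since J_d is uniform, the enclosed fraction is (r/R)² = 0.07159, giving I_d,enc = 1.35×10^-5 A.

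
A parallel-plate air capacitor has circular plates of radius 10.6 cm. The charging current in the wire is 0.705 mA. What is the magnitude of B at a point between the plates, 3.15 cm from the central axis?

Between the plates the displacement current equals the wire current: I_d = 0.705 mA = 7.05×10^-4 A.
∮B·dl = μ₀ I_d,enc with I_d,enc = I_d r²/R² = 6.226×10^-5 A; so B = μ₀ I_d,enc/(2πr) = 3.95×10^-10 T.

3.95×10^-10 T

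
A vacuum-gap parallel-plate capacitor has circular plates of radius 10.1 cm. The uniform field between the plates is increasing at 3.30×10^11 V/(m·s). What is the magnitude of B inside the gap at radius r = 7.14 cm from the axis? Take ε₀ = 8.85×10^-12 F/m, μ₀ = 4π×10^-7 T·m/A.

1.31×10^-7 T

Total displacement current: I_d = ε₀(πR²)(dE/dt) = (8.85×10^-12)(0.03205)(3.30×10^11) = 0.09360 A.
For r < R the Ampère–Maxwell law gives B(2πr) = μ₀ I_d (r²/R²), so B = μ₀ I_d r/(2πR²) = (4π×10^-7)(0.09360)(0.0714)/(2π·0.101²) = 1.31×10^-7 T.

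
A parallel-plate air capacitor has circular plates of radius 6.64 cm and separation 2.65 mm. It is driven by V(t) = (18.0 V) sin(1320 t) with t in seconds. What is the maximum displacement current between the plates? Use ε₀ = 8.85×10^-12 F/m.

1.10×10^-6 A

C = ε₀A/d = (8.85×10^-12)(0.01385)/(2.65×10^-3) = 4.625×10^-11 F; ω = 1320 rad/s.
I_d = C dV/dt, so |I_d|_max = C V₀ ω = (4.625×10^-11)(18.0)(1320) = 1.10×10^-6 A.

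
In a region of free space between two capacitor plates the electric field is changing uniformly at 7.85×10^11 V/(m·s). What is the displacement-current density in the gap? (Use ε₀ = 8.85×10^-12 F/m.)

The displacement-current density is ε₀ ∂E/∂t = (8.85×10^-12)(7.85×10^11) = 6.95 A/m².

6.95 A/m²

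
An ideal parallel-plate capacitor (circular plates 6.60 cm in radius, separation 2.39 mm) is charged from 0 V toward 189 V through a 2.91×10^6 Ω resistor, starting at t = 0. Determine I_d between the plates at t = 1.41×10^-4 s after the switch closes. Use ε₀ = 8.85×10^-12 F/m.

With C = ε₀A/d = (8.85×10^-12)(0.01368)/(2.39×10^-3) = 5.066×10^-11 F, the time constant is τ = RC = 1.474×10^-4 s, so t/τ = 0.9566 and e^(−t/τ) = 0.3842.
I_d = I_cond = (V₀/R) e^(−t/τ) = (6.495×10^-5)(0.3842) = 2.50×10^-5 A.

2.50×10^-5 A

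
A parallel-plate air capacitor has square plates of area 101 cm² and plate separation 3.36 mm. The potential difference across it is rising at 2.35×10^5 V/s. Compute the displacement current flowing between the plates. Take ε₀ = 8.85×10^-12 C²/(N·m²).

The displacement current equals the charging current C dV/dt. With C = ε₀A/d = (8.85×10^-12)(0.0101)/(3.36×10^-3) = 2.660×10^-11 F, I_d = (2.660×10^-11)(2.35×10^5) = 6.25×10^-6 A.

6.25×10^-6 A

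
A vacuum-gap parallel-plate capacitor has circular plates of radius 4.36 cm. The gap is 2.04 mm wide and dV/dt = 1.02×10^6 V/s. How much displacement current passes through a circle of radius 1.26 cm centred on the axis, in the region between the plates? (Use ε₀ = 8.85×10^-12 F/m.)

With E = V/d, dE/dt = 5.000×10^8 V/(m·s) and πR² = 5.972×10^-3 m², giving I_d = ε₀ πR² dE/dt = 2.643×10^-5 A.
Through an area πr² the displacement current is I_d·(πr²/πR²) = I_d (r/R)² = 2.21×10^-6 A.

2.21×10^-6 A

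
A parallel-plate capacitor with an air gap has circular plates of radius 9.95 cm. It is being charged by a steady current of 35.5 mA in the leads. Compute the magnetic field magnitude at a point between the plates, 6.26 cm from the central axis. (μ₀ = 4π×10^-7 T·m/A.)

4.49×10^-8 T

No conduction current crosses the gap, so I_d there equals the 0.0355 A in the leads.
For r < R the Ampère–Maxwell law gives B(2πr) = μ₀ I_d (r²/R²), so B = μ₀ I_d r/(2πR²) = (4π×10^-7)(0.0355)(0.0626)/(2π·0.0995²) = 4.49×10^-8 T.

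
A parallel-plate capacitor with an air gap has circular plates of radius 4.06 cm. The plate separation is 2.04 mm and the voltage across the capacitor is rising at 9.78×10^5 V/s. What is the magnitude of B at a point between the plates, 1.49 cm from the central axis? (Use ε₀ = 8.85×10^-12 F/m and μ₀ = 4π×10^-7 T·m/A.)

dE/dt = (dV/dt)/d = 4.794×10^8 V/(m·s); I_d = ε₀(πR²)(dE/dt) = (8.85×10^-12)(5.178×10^-3)(4.794×10^8) = 2.197×10^-5 A.
For r < R the Ampère–Maxwell law gives B(2πr) = μ₀ I_d (r²/R²), so B = μ₀ I_d r/(2πR²) = (4π×10^-7)(2.197×10^-5)(0.0149)/(2π·0.0406²) = 3.97×10^-11 T.

3.97×10^-11 T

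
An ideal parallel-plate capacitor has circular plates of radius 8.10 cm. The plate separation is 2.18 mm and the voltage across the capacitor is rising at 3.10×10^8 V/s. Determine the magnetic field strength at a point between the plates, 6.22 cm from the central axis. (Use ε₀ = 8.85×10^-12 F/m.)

4.92×10^-8 T

With E = V/d, dE/dt = 1.422×10^11 V/(m·s) and πR² = 0.02061 m², giving I_d = ε₀ πR² dE/dt = 0.02594 A.
An Ampèrian loop of radius r encloses a fraction (r/R)² of I_d. Then B·2πr = μ₀ I_d (r/R)², giving B = μ₀ I_d r/(2πR²) = 4.92×10^-8 T.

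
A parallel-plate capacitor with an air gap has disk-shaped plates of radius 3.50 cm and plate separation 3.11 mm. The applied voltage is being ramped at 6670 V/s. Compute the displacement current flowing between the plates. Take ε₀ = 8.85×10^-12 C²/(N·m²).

C = ε₀A/d = (8.85×10^-12)(3.848×10^-3)/(3.11×10^-3) = 1.095×10^-11 F.
I_d = C dV/dt = (1.095×10^-11)(6670) = 7.30×10^-8 A.

7.30×10^-8 A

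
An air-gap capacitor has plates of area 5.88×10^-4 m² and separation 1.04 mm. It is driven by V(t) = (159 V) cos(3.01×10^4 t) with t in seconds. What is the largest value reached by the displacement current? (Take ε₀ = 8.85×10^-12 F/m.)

The displacement current equals the conduction current C dV/dt, which peaks at C V₀ ω.
With C = ε₀A/d = (8.85×10^-12)(5.88×10^-4)/(1.04×10^-3) = 5.004×10^-12 F and ω = 3.01×10^4 rad/s, I_d,max = (5.004×10^-12)(159)(3.01×10^4) = 2.39×10^-5 A.

2.39×10^-5 A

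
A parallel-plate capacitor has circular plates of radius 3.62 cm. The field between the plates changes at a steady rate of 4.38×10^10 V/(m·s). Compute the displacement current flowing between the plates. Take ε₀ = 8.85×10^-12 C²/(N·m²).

I_d = ε₀ A (dE/dt) = (8.85×10^-12)(4.117×10^-3 m²)(4.38×10^10) = 1.60×10^-3 A.

1.60×10^-3 A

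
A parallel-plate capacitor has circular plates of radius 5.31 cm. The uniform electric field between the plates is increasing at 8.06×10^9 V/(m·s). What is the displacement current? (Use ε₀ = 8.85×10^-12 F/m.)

6.32×10^-4 A

I_d = ε₀ A (dE/dt) = (8.85×10^-12)(8.858×10^-3 m²)(8.06×10^9) = 6.32×10^-4 A.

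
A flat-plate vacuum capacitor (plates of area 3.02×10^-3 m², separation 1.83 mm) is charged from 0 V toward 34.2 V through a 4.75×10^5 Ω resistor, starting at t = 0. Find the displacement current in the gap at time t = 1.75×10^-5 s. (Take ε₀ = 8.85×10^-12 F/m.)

C = ε₀A/d = (8.85×10^-12)(3.02×10^-3)/(1.83×10^-3) = 1.460×10^-11 F, so τ = RC = 6.935×10^-6 s.
The conduction current is I(t) = (V₀/R) e^(−t/τ), and the displacement current between the plates equals it.
t/τ = 2.523; I_d = (34.2/4.75×10^5) · e^(−2.523) = (7.200×10^-5)(0.08022) = 5.78×10^-6 A.

5.78×10^-6 A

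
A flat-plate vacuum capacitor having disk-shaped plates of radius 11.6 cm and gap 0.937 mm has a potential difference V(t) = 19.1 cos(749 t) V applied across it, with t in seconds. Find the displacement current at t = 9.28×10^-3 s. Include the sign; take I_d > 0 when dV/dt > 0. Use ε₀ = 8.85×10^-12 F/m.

dV/dt = (19.1)(749)·−sin(6.95072) = -8856 V/s.
I_d = C dV/dt with C = ε₀A/d = (8.85×10^-12)(0.04227)/(9.37×10^-4) = 3.992×10^-10 F, so I_d = (3.992×10^-10)(-8856) = -3.54×10^-6 A.

-3.54×10^-6 A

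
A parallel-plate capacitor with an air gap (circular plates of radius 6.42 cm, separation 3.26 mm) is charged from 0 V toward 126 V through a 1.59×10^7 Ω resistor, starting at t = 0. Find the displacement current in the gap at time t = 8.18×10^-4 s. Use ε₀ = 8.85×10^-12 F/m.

1.83×10^-6 A

C = ε₀A/d = (8.85×10^-12)(0.01295)/(3.26×10^-3) = 3.516×10^-11 F and τ = RC = 5.590×10^-4 s. I_d in the gap equals the RC charging current.
I_d(t) = (V₀/R) e^(−t/τ) = 7.925×10^-6 · e^(−1.463) = 1.83×10^-6 A.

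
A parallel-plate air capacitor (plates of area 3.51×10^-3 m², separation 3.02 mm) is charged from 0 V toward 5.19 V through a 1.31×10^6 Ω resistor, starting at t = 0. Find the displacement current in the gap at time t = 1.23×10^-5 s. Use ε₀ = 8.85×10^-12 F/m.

C = ε₀A/d = (8.85×10^-12)(3.51×10^-3)/(3.02×10^-3) = 1.029×10^-11 F, so τ = RC = 1.348×10^-5 s.
The conduction current is I(t) = (V₀/R) e^(−t/τ), and the displacement current between the plates equals it.
t/τ = 0.9125; I_d = (5.19/1.31×10^6) · e^(−0.9125) = (3.962×10^-6)(0.4015) = 1.59×10^-6 A.

1.59×10^-6 A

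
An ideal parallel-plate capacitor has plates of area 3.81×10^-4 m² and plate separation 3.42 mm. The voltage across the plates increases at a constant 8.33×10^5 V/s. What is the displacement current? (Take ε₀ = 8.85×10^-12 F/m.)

The displacement current equals the charging current C dV/dt. With C = ε₀A/d = (8.85×10^-12)(3.81×10^-4)/(3.42×10^-3) = 9.859×10^-13 F, I_d = (9.859×10^-13)(8.33×10^5) = 8.21×10^-7 A.

8.21×10^-7 A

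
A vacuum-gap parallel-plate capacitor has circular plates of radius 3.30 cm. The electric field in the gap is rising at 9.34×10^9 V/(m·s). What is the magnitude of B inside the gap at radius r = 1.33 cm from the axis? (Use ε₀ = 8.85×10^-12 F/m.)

6.91×10^-10 T

I_d = ε₀ dΦ_E/dt = ε₀ πR² (dE/dt) = (8.85×10^-12)(3.421×10^-3)(9.34×10^9) = 2.828×10^-4 A through the full plate area.
For r < R the Ampère–Maxwell law gives B(2πr) = μ₀ I_d (r²/R²), so B = μ₀ I_d r/(2πR²) = (4π×10^-7)(2.828×10^-4)(0.0133)/(2π·0.0330²) = 6.91×10^-10 T.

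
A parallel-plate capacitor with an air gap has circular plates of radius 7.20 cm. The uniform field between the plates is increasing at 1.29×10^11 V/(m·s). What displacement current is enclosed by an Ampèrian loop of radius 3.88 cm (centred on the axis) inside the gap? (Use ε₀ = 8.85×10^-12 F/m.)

Total displacement current: I_d = ε₀(πR²)(dE/dt) = (8.85×10^-12)(0.01629)(1.29×10^11) = 0.01860 A.
Through an area πr² the displacement current is I_d·(πr²/πR²) = I_d (r/R)² = 5.40×10^-3 A.

5.40×10^-3 A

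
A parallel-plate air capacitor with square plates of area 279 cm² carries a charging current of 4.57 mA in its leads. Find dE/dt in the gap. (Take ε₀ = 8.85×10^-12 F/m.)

1.85×10^10 V/(m·s)

The displacement current between the plates equals the conduction current, I_d = 4.57 mA.
Inverting I_d = ε₀ A dE/dt gives dE/dt = 4.57×10^-3 / (8.85×10^-12 · 0.0279) = 1.85×10^10 V/(m·s).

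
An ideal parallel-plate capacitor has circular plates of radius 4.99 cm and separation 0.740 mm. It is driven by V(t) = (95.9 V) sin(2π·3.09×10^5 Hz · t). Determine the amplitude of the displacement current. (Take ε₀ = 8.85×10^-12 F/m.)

C = ε₀A/d = (8.85×10^-12)(7.823×10^-3)/(7.40×10^-4) = 9.356×10^-11 F; ω = 2πf = 1.942×10^6 rad/s.
I_d = C dV/dt, so |I_d|_max = C V₀ ω = (9.356×10^-11)(95.9)(1.942×10^6) = 0.0174 A.

0.0174 A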